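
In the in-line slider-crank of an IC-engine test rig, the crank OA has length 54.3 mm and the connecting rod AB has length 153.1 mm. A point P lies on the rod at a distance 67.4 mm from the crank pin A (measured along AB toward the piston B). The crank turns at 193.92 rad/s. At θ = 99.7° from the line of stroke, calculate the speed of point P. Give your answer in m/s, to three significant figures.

10.1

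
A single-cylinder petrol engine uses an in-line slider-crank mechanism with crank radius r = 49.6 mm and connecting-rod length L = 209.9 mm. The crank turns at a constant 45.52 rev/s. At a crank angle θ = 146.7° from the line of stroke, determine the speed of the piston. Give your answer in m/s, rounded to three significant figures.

ω = 2π·45.5 = 286 rad/s
For an in-line slider-crank, x = r cosθ + √(L² − r² sin²θ), so v = −rω sinθ·[1 + r cosθ/√(L² − r² sin²θ)].
With r = 0.0496 m, L = 0.2099 m, θ = 146.7°: √(L² − r² sin²θ) = 0.20813 m.
v = −0.0496·286·0.54902·[1 + 0.0496·-0.83581/0.20813] = -6.2371 m/s.
|v| = 6.2371 m/s.

6.24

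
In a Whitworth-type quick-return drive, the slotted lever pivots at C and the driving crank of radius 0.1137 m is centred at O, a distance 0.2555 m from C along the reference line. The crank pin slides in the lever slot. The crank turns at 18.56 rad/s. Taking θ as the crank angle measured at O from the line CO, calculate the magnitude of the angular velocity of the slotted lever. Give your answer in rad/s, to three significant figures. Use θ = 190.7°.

ω = 18.56 rad/s
Crank pin A relative to C: A = (d + r cosθ, r sinθ); lever angle φ = atan2(r sinθ, d + r cosθ).
Differentiating tanφ: φ̇ = rω(d cosθ + r)/(d² + r² + 2dr cosθ).
d² + r² + 2dr cosθ = |CA|² = 0.0211174 m²;  d cosθ + r = -0.13736 m.
|ω_lever| = |0.1137·18.56·-0.13736| / 0.0211174 = 13.726 rad/s.

13.7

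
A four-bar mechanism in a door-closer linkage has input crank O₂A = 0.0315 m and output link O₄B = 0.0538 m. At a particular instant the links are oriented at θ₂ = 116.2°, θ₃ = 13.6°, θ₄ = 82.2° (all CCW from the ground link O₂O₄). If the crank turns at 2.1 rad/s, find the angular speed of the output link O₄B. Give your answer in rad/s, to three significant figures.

1.29

ω₂ = 2.1 rad/s
Differentiating the loop-closure r₂e^{iθ₂}+r₃e^{iθ₃}=r₁+r₄e^{iθ₄} gives r₂ω₂e^{iθ₂}+r₃ω₃e^{iθ₃}=r₄ω₄e^{iθ₄}.
Eliminating the other unknown: ω₄ = r₂ω₂ sin(θ₂−θ₃) / [r₄ sin(θ₄−θ₃)].
Numerator sine = +0.97592; denominator sine = +0.93106.
Result = 0.0315·2.1·(+0.97592) / (0.0538·(+0.93106)) = +1.2888 rad/s; magnitude 1.2888 rad/s.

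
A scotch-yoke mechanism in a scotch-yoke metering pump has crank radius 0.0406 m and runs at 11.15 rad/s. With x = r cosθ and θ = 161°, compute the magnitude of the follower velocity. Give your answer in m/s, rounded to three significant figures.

0.147

ω = 11.15 rad/s
x = r cosθ ⇒ ẋ = −rω sinθ.
|v| = rω|sinθ| = 0.0406·11.15·|sin 161°| = 0.14738 m/s.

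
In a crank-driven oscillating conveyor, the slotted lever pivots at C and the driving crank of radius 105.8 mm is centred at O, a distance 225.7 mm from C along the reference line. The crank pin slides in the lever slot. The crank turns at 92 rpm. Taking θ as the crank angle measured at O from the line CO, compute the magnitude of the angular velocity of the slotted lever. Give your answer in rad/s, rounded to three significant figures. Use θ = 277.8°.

2.03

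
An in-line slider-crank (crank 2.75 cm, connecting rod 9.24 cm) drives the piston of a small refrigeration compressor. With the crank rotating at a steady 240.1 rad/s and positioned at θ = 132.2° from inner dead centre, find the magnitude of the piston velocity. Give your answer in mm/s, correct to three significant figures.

ω = 240.1 rad/s
For an in-line slider-crank, x = r cosθ + √(L² − r² sin²θ), so v = −rω sinθ·[1 + r cosθ/√(L² − r² sin²θ)].
With r = 0.0275 m, L = 0.0924 m, θ = 132.2°: √(L² − r² sin²θ) = 0.090126 m.
v = −0.0275·240.1·0.74080·[1 + 0.0275·-0.67172/0.090126] = -3.8888 m/s.
|v| = 3.8888 m/s = 3888.8 mm/s.

3890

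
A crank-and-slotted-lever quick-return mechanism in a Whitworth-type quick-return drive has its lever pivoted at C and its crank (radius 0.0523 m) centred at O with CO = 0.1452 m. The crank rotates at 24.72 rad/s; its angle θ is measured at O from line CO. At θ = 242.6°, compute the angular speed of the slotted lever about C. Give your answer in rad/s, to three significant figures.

ω = 24.72 rad/s
Crank pin A relative to C: A = (d + r cosθ, r sinθ); lever angle φ = atan2(r sinθ, d + r cosθ).
Differentiating tanφ: φ̇ = rω(d cosθ + r)/(d² + r² + 2dr cosθ).
d² + r² + 2dr cosθ = |CA|² = 0.0168289 m²;  d cosθ + r = -0.014521 m.
|ω_lever| = |0.0523·24.72·-0.014521| / 0.0168289 = 1.1156 rad/s.

1.12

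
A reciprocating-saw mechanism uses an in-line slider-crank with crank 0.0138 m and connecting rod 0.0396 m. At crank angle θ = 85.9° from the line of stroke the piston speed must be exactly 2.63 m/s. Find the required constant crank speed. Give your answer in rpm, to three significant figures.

For an in-line slider-crank, |v_piston| = rω|sinθ|·[1 + r cosθ/√(L² − r² sin²θ)].
With r = 0.0138 m, L = 0.0396 m, θ = 85.9°: the bracketed kinematic factor |dx/dθ| = 0.01413 m.
ω = v/|dx/dθ| = 2.63/0.01413 = 186.12 rad/s.
N = 60ω/(2π) = 1777.3 rpm.

1780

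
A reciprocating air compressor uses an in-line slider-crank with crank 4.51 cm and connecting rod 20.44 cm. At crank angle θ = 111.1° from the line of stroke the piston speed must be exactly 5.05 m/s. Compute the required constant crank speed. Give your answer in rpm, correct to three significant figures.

1250

For an in-line slider-crank, |v_piston| = rω|sinθ|·[1 + r cosθ/√(L² − r² sin²θ)].
With r = 0.0451 m, L = 0.2044 m, θ = 111.1°: the bracketed kinematic factor |dx/dθ| = 0.038661 m.
ω = v/|dx/dθ| = 5.05/0.038661 = 130.62 rad/s.
N = 60ω/(2π) = 1247.4 rpm.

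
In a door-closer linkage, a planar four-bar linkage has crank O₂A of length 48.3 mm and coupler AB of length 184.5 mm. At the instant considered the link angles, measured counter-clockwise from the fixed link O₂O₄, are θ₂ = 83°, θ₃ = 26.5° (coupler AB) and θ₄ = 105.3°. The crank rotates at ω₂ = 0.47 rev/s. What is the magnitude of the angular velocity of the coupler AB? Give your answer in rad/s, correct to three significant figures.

0.299

ω₂ = 2.953 rad/s (from 0.47 rev/s).
Differentiating the loop-closure r₂e^{iθ₂}+r₃e^{iθ₃}=r₁+r₄e^{iθ₄} gives r₂ω₂e^{iθ₂}+r₃ω₃e^{iθ₃}=r₄ω₄e^{iθ₄}.
Eliminating the other unknown: ω₃ = r₂ω₂ sin(θ₄−θ₂) / [r₃ sin(θ₃−θ₄)].
Numerator sine = +0.37946; denominator sine = -0.98096.
Result = 0.0483·2.953·(+0.37946) / (0.1845·(-0.98096)) = -0.29905 rad/s; magnitude 0.29905 rad/s.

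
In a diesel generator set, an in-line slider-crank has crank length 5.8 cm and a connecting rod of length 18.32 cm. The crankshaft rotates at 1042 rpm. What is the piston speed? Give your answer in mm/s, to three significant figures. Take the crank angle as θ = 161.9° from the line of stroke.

ω = 2π·1042/60 = 109.1 rad/s
For an in-line slider-crank, x = r cosθ + √(L² − r² sin²θ), so v = −rω sinθ·[1 + r cosθ/√(L² − r² sin²θ)].
With r = 0.058 m, L = 0.1832 m, θ = 161.9°: √(L² − r² sin²θ) = 0.18231 m.
v = −0.058·109.1·0.31068·[1 + 0.058·-0.95052/0.18231] = -1.3716 m/s.
|v| = 1.3716 m/s = 1371.6 mm/s.

1370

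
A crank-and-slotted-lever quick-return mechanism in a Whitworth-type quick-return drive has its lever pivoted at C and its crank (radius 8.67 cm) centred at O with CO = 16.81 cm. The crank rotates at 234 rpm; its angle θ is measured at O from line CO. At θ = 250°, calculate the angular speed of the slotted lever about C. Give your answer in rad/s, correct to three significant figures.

ω = 24.5 rad/s (from 234 rpm).
Crank pin A relative to C: A = (d + r cosθ, r sinθ); lever angle φ = atan2(r sinθ, d + r cosθ).
Differentiating tanφ: φ̇ = rω(d cosθ + r)/(d² + r² + 2dr cosθ).
d² + r² + 2dr cosθ = |CA|² = 0.0258051 m²;  d cosθ + r = +0.029206 m.
|ω_lever| = |0.0867·24.5·+0.029206| / 0.0258051 = 2.4046 rad/s.

2.40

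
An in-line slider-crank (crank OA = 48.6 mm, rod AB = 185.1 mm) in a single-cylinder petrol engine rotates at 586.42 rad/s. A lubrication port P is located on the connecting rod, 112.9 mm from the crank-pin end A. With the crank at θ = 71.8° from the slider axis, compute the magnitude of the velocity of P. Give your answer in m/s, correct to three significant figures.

28.7

ω = 586.4 rad/s.  Crank-pin speed |V_A| = rω = 28.5 m/s, perpendicular to OA.
Rod angle: sinφ = −(r/L) sinθ ⇒ φ = -14.444°; ω_rod = −rω cosθ/√(L²−r²sin²θ) = -49.66 rad/s.
V_P = V_A + ω_rod × AP, with AP = 0.1129 m along the rod.
Components: V_Px = −rω sinθ − a·ω_rod·sinφ = -28.473 m/s;  V_Py = rω cosθ + a·ω_rod·cosφ = +3.4721 m/s.
|V_P| = √(V_Px² + V_Py²) = 28.684 m/s.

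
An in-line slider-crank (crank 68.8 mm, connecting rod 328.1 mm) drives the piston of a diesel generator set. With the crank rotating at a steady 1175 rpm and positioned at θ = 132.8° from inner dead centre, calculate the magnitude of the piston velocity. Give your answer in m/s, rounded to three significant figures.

ω = 2π·1175/60 = 123 rad/s
For an in-line slider-crank, x = r cosθ + √(L² − r² sin²θ), so v = −rω sinθ·[1 + r cosθ/√(L² − r² sin²θ)].
With r = 0.0688 m, L = 0.3281 m, θ = 132.8°: √(L² − r² sin²θ) = 0.32419 m.
v = −0.0688·123·0.73373·[1 + 0.0688·-0.67944/0.32419] = -5.3158 m/s.
|v| = 5.3158 m/s.

5.32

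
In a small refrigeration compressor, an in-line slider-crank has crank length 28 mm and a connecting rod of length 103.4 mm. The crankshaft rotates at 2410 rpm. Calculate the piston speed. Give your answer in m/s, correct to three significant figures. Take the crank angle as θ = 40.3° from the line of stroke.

5.53

ω = 2π·2410/60 = 252.4 rad/s
For an in-line slider-crank, x = r cosθ + √(L² − r² sin²θ), so v = −rω sinθ·[1 + r cosθ/√(L² − r² sin²θ)].
With r = 0.028 m, L = 0.1034 m, θ = 40.3°: √(L² − r² sin²θ) = 0.1018 m.
v = −0.028·252.4·0.64679·[1 + 0.028·0.76267/0.1018] = -5.5293 m/s.
|v| = 5.5293 m/s.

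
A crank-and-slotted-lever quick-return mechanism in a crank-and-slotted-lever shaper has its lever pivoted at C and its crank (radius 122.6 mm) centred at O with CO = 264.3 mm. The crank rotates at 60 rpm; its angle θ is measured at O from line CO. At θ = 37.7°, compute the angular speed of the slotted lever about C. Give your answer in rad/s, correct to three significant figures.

1.88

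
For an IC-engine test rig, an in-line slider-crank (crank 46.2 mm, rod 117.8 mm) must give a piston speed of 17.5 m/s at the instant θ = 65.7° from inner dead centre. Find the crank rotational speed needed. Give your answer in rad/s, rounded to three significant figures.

354

For an in-line slider-crank, |v_piston| = rω|sinθ|·[1 + r cosθ/√(L² − r² sin²θ)].
With r = 0.0462 m, L = 0.1178 m, θ = 65.7°: the bracketed kinematic factor |dx/dθ| = 0.049383 m.
ω = v/|dx/dθ| = 17.5/0.049383 = 354.37 rad/s.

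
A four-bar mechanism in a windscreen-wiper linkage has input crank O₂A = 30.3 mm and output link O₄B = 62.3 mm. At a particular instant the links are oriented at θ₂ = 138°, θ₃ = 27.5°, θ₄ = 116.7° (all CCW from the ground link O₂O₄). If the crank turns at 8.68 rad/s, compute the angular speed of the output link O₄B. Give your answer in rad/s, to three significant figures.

ω₂ = 8.68 rad/s
Differentiating the loop-closure r₂e^{iθ₂}+r₃e^{iθ₃}=r₁+r₄e^{iθ₄} gives r₂ω₂e^{iθ₂}+r₃ω₃e^{iθ₃}=r₄ω₄e^{iθ₄}.
Eliminating the other unknown: ω₄ = r₂ω₂ sin(θ₂−θ₃) / [r₄ sin(θ₄−θ₃)].
Numerator sine = +0.93667; denominator sine = +0.99990.
Result = 0.0303·8.68·(+0.93667) / (0.0623·(+0.99990)) = +3.9546 rad/s; magnitude 3.9546 rad/s.

3.95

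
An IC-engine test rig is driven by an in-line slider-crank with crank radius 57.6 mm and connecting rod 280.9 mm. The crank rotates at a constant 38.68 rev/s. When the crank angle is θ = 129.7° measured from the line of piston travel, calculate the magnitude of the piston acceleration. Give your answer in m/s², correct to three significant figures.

ω = 2π·38.7 = 243 rad/s
x(θ) = r cosθ + √(L² − r² sin²θ); with ω constant, a = ω²·d²x/dθ².
d²x/dθ² = −r cosθ − r²(cos2θ)/√u − r⁴ sin²2θ/(4u^{3/2}),  u = L² − r² sin²θ = 0.0769408 m².
Substituting r = 0.0576 m, L = 0.2809 m, θ = 129.7°: d²x/dθ² = +0.038869 m.
a = ω²·d²x/dθ² = (243)²·(+0.038869) = +2295.8 m/s²;  |a| = 2295.8 m/s².

2300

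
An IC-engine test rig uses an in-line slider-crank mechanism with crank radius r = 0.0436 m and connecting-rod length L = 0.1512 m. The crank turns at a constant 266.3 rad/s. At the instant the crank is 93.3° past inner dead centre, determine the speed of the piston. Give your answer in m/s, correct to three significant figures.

11.4

ω = 266.3 rad/s
For an in-line slider-crank, x = r cosθ + √(L² − r² sin²θ), so v = −rω sinθ·[1 + r cosθ/√(L² − r² sin²θ)].
With r = 0.0436 m, L = 0.1512 m, θ = 93.3°: √(L² − r² sin²θ) = 0.1448 m.
v = −0.0436·266.3·0.99834·[1 + 0.0436·-0.05756/0.1448] = -11.391 m/s.
|v| = 11.391 m/s.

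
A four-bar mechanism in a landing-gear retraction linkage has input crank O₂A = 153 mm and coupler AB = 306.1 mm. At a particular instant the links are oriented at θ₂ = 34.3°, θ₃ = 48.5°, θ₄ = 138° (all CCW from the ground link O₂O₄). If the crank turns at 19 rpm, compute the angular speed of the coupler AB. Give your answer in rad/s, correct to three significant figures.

0.966

ω₂ = 1.99 rad/s (from 19 rpm).
Differentiating the loop-closure r₂e^{iθ₂}+r₃e^{iθ₃}=r₁+r₄e^{iθ₄} gives r₂ω₂e^{iθ₂}+r₃ω₃e^{iθ₃}=r₄ω₄e^{iθ₄}.
Eliminating the other unknown: ω₃ = r₂ω₂ sin(θ₄−θ₂) / [r₃ sin(θ₃−θ₄)].
Numerator sine = +0.97155; denominator sine = -0.99996.
Result = 0.153·1.99·(+0.97155) / (0.3061·(-0.99996)) = -0.96625 rad/s; magnitude 0.96625 rad/s.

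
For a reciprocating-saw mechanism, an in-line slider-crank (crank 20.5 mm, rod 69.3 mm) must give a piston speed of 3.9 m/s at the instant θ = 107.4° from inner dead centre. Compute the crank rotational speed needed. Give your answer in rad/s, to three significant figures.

For an in-line slider-crank, |v_piston| = rω|sinθ|·[1 + r cosθ/√(L² − r² sin²θ)].
With r = 0.0205 m, L = 0.0693 m, θ = 107.4°: the bracketed kinematic factor |dx/dθ| = 0.017758 m.
ω = v/|dx/dθ| = 3.9/0.017758 = 219.62 rad/s.

220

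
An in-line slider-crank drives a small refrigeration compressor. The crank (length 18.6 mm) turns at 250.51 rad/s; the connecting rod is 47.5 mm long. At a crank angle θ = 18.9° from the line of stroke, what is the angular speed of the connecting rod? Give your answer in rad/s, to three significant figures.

93.6

ω = 250.5 rad/s
The rod makes angle φ with the slider axis where L sinφ = r sinθ; differentiating, L cosφ·φ̇ = r ω cosθ.
L cosφ = √(L² − r² sin²θ) = 0.047116 m.
|ω_rod| = r ω |cosθ| / √(L² − r² sin²θ) = 0.0186·250.5·0.94609/0.047116 = 93.561 rad/s.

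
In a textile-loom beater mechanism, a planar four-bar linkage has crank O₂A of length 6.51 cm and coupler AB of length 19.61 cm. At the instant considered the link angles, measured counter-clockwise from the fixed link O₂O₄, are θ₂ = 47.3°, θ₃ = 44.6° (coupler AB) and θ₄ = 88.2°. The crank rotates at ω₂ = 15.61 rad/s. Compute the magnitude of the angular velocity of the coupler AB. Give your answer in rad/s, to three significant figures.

4.92

ω₂ = 15.61 rad/s
Differentiating the loop-closure r₂e^{iθ₂}+r₃e^{iθ₃}=r₁+r₄e^{iθ₄} gives r₂ω₂e^{iθ₂}+r₃ω₃e^{iθ₃}=r₄ω₄e^{iθ₄}.
Eliminating the other unknown: ω₃ = r₂ω₂ sin(θ₄−θ₂) / [r₃ sin(θ₃−θ₄)].
Numerator sine = +0.65474; denominator sine = -0.68962.
Result = 0.0651·15.61·(+0.65474) / (0.1961·(-0.68962)) = -4.92 rad/s; magnitude 4.92 rad/s.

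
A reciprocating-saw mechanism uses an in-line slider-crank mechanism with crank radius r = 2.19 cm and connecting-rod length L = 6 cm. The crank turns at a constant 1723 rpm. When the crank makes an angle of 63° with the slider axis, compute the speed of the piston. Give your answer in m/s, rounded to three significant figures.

4.14

ω = 2π·1723/60 = 180.4 rad/s
For an in-line slider-crank, x = r cosθ + √(L² − r² sin²θ), so v = −rω sinθ·[1 + r cosθ/√(L² − r² sin²θ)].
With r = 0.0219 m, L = 0.06 m, θ = 63°: √(L² − r² sin²θ) = 0.056738 m.
v = −0.0219·180.4·0.89101·[1 + 0.0219·0.45399/0.056738] = -4.1377 m/s.
|v| = 4.1377 m/s.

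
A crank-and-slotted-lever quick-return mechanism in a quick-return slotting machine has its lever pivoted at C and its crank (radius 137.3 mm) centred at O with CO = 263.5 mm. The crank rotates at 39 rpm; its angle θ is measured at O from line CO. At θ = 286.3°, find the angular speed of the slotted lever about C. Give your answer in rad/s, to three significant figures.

ω = 4.084 rad/s (from 39 rpm).
Crank pin A relative to C: A = (d + r cosθ, r sinθ); lever angle φ = atan2(r sinθ, d + r cosθ).
Differentiating tanφ: φ̇ = rω(d cosθ + r)/(d² + r² + 2dr cosθ).
d² + r² + 2dr cosθ = |CA|² = 0.108592 m²;  d cosθ + r = +0.21126 m.
|ω_lever| = |0.1373·4.084·+0.21126| / 0.108592 = 1.0909 rad/s.

1.09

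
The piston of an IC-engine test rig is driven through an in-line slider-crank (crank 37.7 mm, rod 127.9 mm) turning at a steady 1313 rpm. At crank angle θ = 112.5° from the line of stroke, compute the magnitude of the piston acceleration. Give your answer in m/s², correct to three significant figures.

ω = 2π·1313/60 = 137.5 rad/s
x(θ) = r cosθ + √(L² − r² sin²θ); with ω constant, a = ω²·d²x/dθ².
d²x/dθ² = −r cosθ − r²(cos2θ)/√u − r⁴ sin²2θ/(4u^{3/2}),  u = L² − r² sin²θ = 0.0151453 m².
Substituting r = 0.0377 m, L = 0.1279 m, θ = 112.5°: d²x/dθ² = +0.022458 m.
a = ω²·d²x/dθ² = (137.5)²·(+0.022458) = +424.58 m/s²;  |a| = 424.58 m/s².

425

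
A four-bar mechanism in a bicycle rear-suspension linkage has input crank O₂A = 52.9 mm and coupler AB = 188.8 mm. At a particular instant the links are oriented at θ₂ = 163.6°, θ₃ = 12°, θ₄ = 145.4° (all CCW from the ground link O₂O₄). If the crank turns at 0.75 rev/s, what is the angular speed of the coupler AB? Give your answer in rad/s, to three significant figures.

ω₂ = 4.712 rad/s (from 0.75 rev/s).
Differentiating the loop-closure r₂e^{iθ₂}+r₃e^{iθ₃}=r₁+r₄e^{iθ₄} gives r₂ω₂e^{iθ₂}+r₃ω₃e^{iθ₃}=r₄ω₄e^{iθ₄}.
Eliminating the other unknown: ω₃ = r₂ω₂ sin(θ₄−θ₂) / [r₃ sin(θ₃−θ₄)].
Numerator sine = -0.31233; denominator sine = -0.72657.
Result = 0.0529·4.712·(-0.31233) / (0.1888·(-0.72657)) = +0.56759 rad/s; magnitude 0.56759 rad/s.

0.568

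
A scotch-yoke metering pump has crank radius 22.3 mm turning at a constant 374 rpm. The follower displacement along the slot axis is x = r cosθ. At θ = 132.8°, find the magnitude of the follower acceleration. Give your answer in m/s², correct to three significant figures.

23.2

ω = 39.17 rad/s (from 374 rpm).
x = r cosθ ⇒ ẍ = −rω² cosθ (ω constant).
|a| = rω²|cosθ| = 0.0223·(39.17)²·|cos 132.8°| = 23.241 m/s².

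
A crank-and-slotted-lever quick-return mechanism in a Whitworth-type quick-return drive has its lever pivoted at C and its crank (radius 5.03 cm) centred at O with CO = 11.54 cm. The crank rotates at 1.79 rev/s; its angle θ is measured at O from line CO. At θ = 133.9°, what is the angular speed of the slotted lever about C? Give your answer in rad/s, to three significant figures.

ω = 11.25 rad/s (from 1.79 rev/s).
Crank pin A relative to C: A = (d + r cosθ, r sinθ); lever angle φ = atan2(r sinθ, d + r cosθ).
Differentiating tanφ: φ̇ = rω(d cosθ + r)/(d² + r² + 2dr cosθ).
d² + r² + 2dr cosθ = |CA|² = 0.00779738 m²;  d cosθ + r = -0.029719 m.
|ω_lever| = |0.0503·11.25·-0.029719| / 0.00779738 = 2.1562 rad/s.

2.16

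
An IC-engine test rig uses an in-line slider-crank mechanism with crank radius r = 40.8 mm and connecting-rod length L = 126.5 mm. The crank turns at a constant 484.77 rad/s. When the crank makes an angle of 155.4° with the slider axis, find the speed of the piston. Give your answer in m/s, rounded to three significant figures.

5.80

ω = 484.8 rad/s
For an in-line slider-crank, x = r cosθ + √(L² − r² sin²θ), so v = −rω sinθ·[1 + r cosθ/√(L² − r² sin²θ)].
With r = 0.0408 m, L = 0.1265 m, θ = 155.4°: √(L² − r² sin²θ) = 0.12535 m.
v = −0.0408·484.8·0.41628·[1 + 0.0408·-0.90924/0.12535] = -5.7969 m/s.
|v| = 5.7969 m/s.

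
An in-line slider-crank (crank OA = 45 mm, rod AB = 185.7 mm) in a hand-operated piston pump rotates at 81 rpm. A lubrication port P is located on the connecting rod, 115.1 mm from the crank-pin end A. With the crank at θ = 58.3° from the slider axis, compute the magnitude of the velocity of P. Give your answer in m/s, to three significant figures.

ω = 8.482 rad/s.  Crank-pin speed |V_A| = rω = 0.3817 m/s, perpendicular to OA.
Rod angle: sinφ = −(r/L) sinθ ⇒ φ = -11.898°; ω_rod = −rω cosθ/√(L²−r²sin²θ) = -1.1038 rad/s.
V_P = V_A + ω_rod × AP, with AP = 0.1151 m along the rod.
Components: V_Px = −rω sinθ − a·ω_rod·sinφ = -0.35095 m/s;  V_Py = rω cosθ + a·ω_rod·cosφ = +0.076255 m/s.
|V_P| = √(V_Px² + V_Py²) = 0.35914 m/s.

0.359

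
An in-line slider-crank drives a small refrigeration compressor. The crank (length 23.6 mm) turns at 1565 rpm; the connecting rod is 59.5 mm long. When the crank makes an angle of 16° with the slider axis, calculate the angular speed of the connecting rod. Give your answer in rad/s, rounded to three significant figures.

62.9

ω = 163.9 rad/s (converted from 1565 rpm).
The rod makes angle φ with the slider axis where L sinφ = r sinθ; differentiating, L cosφ·φ̇ = r ω cosθ.
L cosφ = √(L² − r² sin²θ) = 0.059143 m.
|ω_rod| = r ω |cosθ| / √(L² − r² sin²θ) = 0.0236·163.9·0.96126/0.059143 = 62.862 rad/s.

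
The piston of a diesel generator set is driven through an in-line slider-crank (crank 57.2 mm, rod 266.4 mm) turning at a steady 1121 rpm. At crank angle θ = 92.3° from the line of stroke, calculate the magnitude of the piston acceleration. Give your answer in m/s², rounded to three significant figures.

ω = 2π·1121/60 = 117.4 rad/s
x(θ) = r cosθ + √(L² − r² sin²θ); with ω constant, a = ω²·d²x/dθ².
d²x/dθ² = −r cosθ − r²(cos2θ)/√u − r⁴ sin²2θ/(4u^{3/2}),  u = L² − r² sin²θ = 0.0677024 m².
Substituting r = 0.0572 m, L = 0.2664 m, θ = 92.3°: d²x/dθ² = +0.014829 m.
a = ω²·d²x/dθ² = (117.4)²·(+0.014829) = +204.35 m/s²;  |a| = 204.35 m/s².

204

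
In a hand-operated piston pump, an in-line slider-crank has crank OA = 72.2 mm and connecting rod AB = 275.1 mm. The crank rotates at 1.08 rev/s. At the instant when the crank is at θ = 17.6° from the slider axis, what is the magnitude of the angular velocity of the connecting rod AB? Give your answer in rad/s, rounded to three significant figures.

1.70

ω = 6.786 rad/s (converted from 1.08 rev/s).
The rod makes angle φ with the slider axis where L sinφ = r sinθ; differentiating, L cosφ·φ̇ = r ω cosθ.
L cosφ = √(L² − r² sin²θ) = 0.27423 m.
|ω_rod| = r ω |cosθ| / √(L² − r² sin²θ) = 0.0722·6.786·0.95319/0.27423 = 1.7029 rad/s.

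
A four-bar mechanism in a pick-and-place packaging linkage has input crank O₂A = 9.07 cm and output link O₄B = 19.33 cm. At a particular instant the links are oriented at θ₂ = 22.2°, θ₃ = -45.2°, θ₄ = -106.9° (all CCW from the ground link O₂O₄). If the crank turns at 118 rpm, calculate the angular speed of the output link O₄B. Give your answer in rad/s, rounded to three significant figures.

6.08

ω₂ = 12.36 rad/s (from 118 rpm).
Differentiating the loop-closure r₂e^{iθ₂}+r₃e^{iθ₃}=r₁+r₄e^{iθ₄} gives r₂ω₂e^{iθ₂}+r₃ω₃e^{iθ₃}=r₄ω₄e^{iθ₄}.
Eliminating the other unknown: ω₄ = r₂ω₂ sin(θ₂−θ₃) / [r₄ sin(θ₄−θ₃)].
Numerator sine = +0.92321; denominator sine = -0.88048.
Result = 0.0907·12.36·(+0.92321) / (0.1933·(-0.88048)) = -6.0795 rad/s; magnitude 6.0795 rad/s.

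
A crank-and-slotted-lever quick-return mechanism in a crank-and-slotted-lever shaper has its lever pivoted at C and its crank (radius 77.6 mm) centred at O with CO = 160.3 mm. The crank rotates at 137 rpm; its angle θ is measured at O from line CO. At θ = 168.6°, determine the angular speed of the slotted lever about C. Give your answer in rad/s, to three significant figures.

12.1

ω = 14.35 rad/s (from 137 rpm).
Crank pin A relative to C: A = (d + r cosθ, r sinθ); lever angle φ = atan2(r sinθ, d + r cosθ).
Differentiating tanφ: φ̇ = rω(d cosθ + r)/(d² + r² + 2dr cosθ).
d² + r² + 2dr cosθ = |CA|² = 0.00733011 m²;  d cosθ + r = -0.079537 m.
|ω_lever| = |0.0776·14.35·-0.079537| / 0.00733011 = 12.08 rad/s.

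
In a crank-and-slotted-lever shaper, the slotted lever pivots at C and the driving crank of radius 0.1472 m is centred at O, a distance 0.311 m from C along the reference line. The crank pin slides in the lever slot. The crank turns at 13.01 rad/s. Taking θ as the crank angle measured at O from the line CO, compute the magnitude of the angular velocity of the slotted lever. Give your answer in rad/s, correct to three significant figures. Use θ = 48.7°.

ω = 13.01 rad/s
Crank pin A relative to C: A = (d + r cosθ, r sinθ); lever angle φ = atan2(r sinθ, d + r cosθ).
Differentiating tanφ: φ̇ = rω(d cosθ + r)/(d² + r² + 2dr cosθ).
d² + r² + 2dr cosθ = |CA|² = 0.178818 m²;  d cosθ + r = +0.35246 m.
|ω_lever| = |0.1472·13.01·+0.35246| / 0.178818 = 3.7747 rad/s.

3.77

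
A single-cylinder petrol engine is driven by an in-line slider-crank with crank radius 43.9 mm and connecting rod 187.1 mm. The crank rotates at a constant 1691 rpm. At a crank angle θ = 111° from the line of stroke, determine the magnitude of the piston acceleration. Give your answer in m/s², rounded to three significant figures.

ω = 2π·1691/60 = 177.1 rad/s
x(θ) = r cosθ + √(L² − r² sin²θ); with ω constant, a = ω²·d²x/dθ².
d²x/dθ² = −r cosθ − r²(cos2θ)/√u − r⁴ sin²2θ/(4u^{3/2}),  u = L² − r² sin²θ = 0.0333267 m².
Substituting r = 0.0439 m, L = 0.1871 m, θ = 111°: d²x/dθ² = +0.023509 m.
a = ω²·d²x/dθ² = (177.1)²·(+0.023509) = +737.2 m/s²;  |a| = 737.2 m/s².

737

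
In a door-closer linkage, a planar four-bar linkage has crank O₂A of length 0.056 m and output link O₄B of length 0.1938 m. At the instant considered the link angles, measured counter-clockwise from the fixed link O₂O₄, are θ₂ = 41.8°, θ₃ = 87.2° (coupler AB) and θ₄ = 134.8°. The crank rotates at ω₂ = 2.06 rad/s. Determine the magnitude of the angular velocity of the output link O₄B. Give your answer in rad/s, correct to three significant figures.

0.574

ω₂ = 2.06 rad/s
Differentiating the loop-closure r₂e^{iθ₂}+r₃e^{iθ₃}=r₁+r₄e^{iθ₄} gives r₂ω₂e^{iθ₂}+r₃ω₃e^{iθ₃}=r₄ω₄e^{iθ₄}.
Eliminating the other unknown: ω₄ = r₂ω₂ sin(θ₂−θ₃) / [r₄ sin(θ₄−θ₃)].
Numerator sine = -0.71203; denominator sine = +0.73846.
Result = 0.056·2.06·(-0.71203) / (0.1938·(+0.73846)) = -0.57395 rad/s; magnitude 0.57395 rad/s.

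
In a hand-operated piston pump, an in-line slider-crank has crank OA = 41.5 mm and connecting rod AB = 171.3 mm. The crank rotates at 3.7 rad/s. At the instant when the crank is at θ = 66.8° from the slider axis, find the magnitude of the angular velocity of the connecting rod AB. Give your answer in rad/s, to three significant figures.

0.362

ω = 3.7 rad/s
The rod makes angle φ with the slider axis where L sinφ = r sinθ; differentiating, L cosφ·φ̇ = r ω cosθ.
L cosφ = √(L² − r² sin²θ) = 0.167 m.
|ω_rod| = r ω |cosθ| / √(L² − r² sin²θ) = 0.0415·3.7·0.39394/0.167 = 0.36222 rad/s.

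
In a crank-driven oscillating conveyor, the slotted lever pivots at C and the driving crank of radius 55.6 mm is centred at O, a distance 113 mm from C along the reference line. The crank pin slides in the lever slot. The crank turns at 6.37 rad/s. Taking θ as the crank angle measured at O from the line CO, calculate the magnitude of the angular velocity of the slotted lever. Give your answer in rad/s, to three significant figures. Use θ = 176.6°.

ω = 6.37 rad/s
Crank pin A relative to C: A = (d + r cosθ, r sinθ); lever angle φ = atan2(r sinθ, d + r cosθ).
Differentiating tanφ: φ̇ = rω(d cosθ + r)/(d² + r² + 2dr cosθ).
d² + r² + 2dr cosθ = |CA|² = 0.00331688 m²;  d cosθ + r = -0.057201 m.
|ω_lever| = |0.0556·6.37·-0.057201| / 0.00331688 = 6.1079 rad/s.

6.11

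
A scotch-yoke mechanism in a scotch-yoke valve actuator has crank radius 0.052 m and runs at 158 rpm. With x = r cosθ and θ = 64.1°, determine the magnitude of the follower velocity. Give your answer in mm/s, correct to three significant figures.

ω = 16.55 rad/s (from 158 rpm).
x = r cosθ ⇒ ẋ = −rω sinθ.
|v| = rω|sinθ| = 0.052·16.55·|sin 64.1°| = 0.77396 m/s = 773.96 mm/s.

774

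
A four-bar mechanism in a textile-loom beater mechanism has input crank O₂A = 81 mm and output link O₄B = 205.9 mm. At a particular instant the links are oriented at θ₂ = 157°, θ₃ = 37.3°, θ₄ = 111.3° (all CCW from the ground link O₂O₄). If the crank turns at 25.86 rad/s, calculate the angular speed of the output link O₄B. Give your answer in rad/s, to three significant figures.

9.19

ω₂ = 25.86 rad/s
Differentiating the loop-closure r₂e^{iθ₂}+r₃e^{iθ₃}=r₁+r₄e^{iθ₄} gives r₂ω₂e^{iθ₂}+r₃ω₃e^{iθ₃}=r₄ω₄e^{iθ₄}.
Eliminating the other unknown: ω₄ = r₂ω₂ sin(θ₂−θ₃) / [r₄ sin(θ₄−θ₃)].
Numerator sine = +0.86863; denominator sine = +0.96126.
Result = 0.081·25.86·(+0.86863) / (0.2059·(+0.96126)) = +9.1929 rad/s; magnitude 9.1929 rad/s.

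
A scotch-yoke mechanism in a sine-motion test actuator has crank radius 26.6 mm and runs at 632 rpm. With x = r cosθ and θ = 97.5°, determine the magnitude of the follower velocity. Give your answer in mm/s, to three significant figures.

ω = 66.18 rad/s (from 632 rpm).
x = r cosθ ⇒ ẋ = −rω sinθ.
|v| = rω|sinθ| = 0.0266·66.18·|sin 97.5°| = 1.7454 m/s = 1745.4 mm/s.

1750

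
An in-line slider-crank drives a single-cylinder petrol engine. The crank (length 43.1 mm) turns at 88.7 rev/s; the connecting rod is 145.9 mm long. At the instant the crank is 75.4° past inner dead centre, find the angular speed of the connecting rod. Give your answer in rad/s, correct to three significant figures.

43.3

ω = 557.3 rad/s (converted from 88.7 rev/s).
The rod makes angle φ with the slider axis where L sinφ = r sinθ; differentiating, L cosφ·φ̇ = r ω cosθ.
L cosφ = √(L² − r² sin²θ) = 0.13981 m.
|ω_rod| = r ω |cosθ| / √(L² − r² sin²θ) = 0.0431·557.3·0.25207/0.13981 = 43.307 rad/s.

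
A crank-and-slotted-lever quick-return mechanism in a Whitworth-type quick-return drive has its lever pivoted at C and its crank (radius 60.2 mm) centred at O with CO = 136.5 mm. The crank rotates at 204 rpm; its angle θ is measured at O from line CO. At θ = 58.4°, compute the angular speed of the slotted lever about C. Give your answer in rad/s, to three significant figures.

ω = 21.36 rad/s (from 204 rpm).
Crank pin A relative to C: A = (d + r cosθ, r sinθ); lever angle φ = atan2(r sinθ, d + r cosθ).
Differentiating tanφ: φ̇ = rω(d cosθ + r)/(d² + r² + 2dr cosθ).
d² + r² + 2dr cosθ = |CA|² = 0.0308678 m²;  d cosθ + r = +0.13172 m.
|ω_lever| = |0.0602·21.36·+0.13172| / 0.0308678 = 5.488 rad/s.

5.49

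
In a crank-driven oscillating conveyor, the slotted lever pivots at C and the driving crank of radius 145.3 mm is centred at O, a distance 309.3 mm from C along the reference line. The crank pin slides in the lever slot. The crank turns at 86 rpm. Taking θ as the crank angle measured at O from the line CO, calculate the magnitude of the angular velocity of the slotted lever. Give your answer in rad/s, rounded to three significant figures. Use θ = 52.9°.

ω = 9.006 rad/s (from 86 rpm).
Crank pin A relative to C: A = (d + r cosθ, r sinθ); lever angle φ = atan2(r sinθ, d + r cosθ).
Differentiating tanφ: φ̇ = rω(d cosθ + r)/(d² + r² + 2dr cosθ).
d² + r² + 2dr cosθ = |CA|² = 0.170996 m²;  d cosθ + r = +0.33187 m.
|ω_lever| = |0.1453·9.006·+0.33187| / 0.170996 = 2.5397 rad/s.

2.54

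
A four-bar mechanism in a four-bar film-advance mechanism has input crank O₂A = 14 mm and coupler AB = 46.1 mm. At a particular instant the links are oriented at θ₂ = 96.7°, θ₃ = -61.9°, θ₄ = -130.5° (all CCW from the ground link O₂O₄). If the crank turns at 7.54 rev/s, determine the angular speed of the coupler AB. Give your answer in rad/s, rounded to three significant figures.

ω₂ = 47.38 rad/s (from 7.54 rev/s).
Differentiating the loop-closure r₂e^{iθ₂}+r₃e^{iθ₃}=r₁+r₄e^{iθ₄} gives r₂ω₂e^{iθ₂}+r₃ω₃e^{iθ₃}=r₄ω₄e^{iθ₄}.
Eliminating the other unknown: ω₃ = r₂ω₂ sin(θ₄−θ₂) / [r₃ sin(θ₃−θ₄)].
Numerator sine = +0.73373; denominator sine = +0.93106.
Result = 0.014·47.38·(+0.73373) / (0.0461·(+0.93106)) = +11.338 rad/s; magnitude 11.338 rad/s.

11.3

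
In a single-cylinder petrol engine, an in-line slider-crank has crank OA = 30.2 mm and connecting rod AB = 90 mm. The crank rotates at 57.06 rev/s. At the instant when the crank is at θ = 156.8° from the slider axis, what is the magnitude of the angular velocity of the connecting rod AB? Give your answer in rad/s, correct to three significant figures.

ω = 358.5 rad/s (converted from 57.06 rev/s).
The rod makes angle φ with the slider axis where L sinφ = r sinθ; differentiating, L cosφ·φ̇ = r ω cosθ.
L cosφ = √(L² − r² sin²θ) = 0.08921 m.
|ω_rod| = r ω |cosθ| / √(L² − r² sin²θ) = 0.0302·358.5·0.91914/0.08921 = 111.55 rad/s.

112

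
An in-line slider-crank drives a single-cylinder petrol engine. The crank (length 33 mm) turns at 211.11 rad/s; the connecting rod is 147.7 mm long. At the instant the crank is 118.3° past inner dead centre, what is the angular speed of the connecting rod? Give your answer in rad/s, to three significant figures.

22.8

ω = 211.1 rad/s
The rod makes angle φ with the slider axis where L sinφ = r sinθ; differentiating, L cosφ·φ̇ = r ω cosθ.
L cosφ = √(L² − r² sin²θ) = 0.14481 m.
|ω_rod| = r ω |cosθ| / √(L² − r² sin²θ) = 0.033·211.1·0.47409/0.14481 = 22.807 rad/s.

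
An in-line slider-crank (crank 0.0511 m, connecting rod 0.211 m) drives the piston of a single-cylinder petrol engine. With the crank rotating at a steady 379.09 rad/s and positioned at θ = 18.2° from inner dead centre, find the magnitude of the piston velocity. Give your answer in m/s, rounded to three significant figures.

7.45

ω = 379.1 rad/s
For an in-line slider-crank, x = r cosθ + √(L² − r² sin²θ), so v = −rω sinθ·[1 + r cosθ/√(L² − r² sin²θ)].
With r = 0.0511 m, L = 0.211 m, θ = 18.2°: √(L² − r² sin²θ) = 0.2104 m.
v = −0.0511·379.1·0.31233·[1 + 0.0511·0.94997/0.2104] = -7.4464 m/s.
|v| = 7.4464 m/s.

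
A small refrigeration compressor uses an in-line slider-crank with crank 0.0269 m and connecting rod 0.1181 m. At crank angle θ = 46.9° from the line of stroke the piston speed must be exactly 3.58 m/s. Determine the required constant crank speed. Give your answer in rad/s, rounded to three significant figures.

157

For an in-line slider-crank, |v_piston| = rω|sinθ|·[1 + r cosθ/√(L² − r² sin²θ)].
With r = 0.0269 m, L = 0.1181 m, θ = 46.9°: the bracketed kinematic factor |dx/dθ| = 0.022741 m.
ω = v/|dx/dθ| = 3.58/0.022741 = 157.42 rad/s.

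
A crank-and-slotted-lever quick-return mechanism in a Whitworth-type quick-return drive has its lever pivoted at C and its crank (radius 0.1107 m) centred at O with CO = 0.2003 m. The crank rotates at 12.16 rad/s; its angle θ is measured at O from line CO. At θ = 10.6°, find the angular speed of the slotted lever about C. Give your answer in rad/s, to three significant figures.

4.31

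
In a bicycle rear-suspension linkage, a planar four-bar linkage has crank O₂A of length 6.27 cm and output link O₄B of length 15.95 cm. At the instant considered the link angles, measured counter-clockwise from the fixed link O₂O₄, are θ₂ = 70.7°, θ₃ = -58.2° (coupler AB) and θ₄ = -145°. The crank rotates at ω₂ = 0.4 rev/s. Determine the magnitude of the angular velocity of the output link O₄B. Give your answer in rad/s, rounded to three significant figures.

ω₂ = 2.513 rad/s (from 0.4 rev/s).
Differentiating the loop-closure r₂e^{iθ₂}+r₃e^{iθ₃}=r₁+r₄e^{iθ₄} gives r₂ω₂e^{iθ₂}+r₃ω₃e^{iθ₃}=r₄ω₄e^{iθ₄}.
Eliminating the other unknown: ω₄ = r₂ω₂ sin(θ₂−θ₃) / [r₄ sin(θ₄−θ₃)].
Numerator sine = +0.77824; denominator sine = -0.99844.
Result = 0.0627·2.513·(+0.77824) / (0.1595·(-0.99844)) = -0.77009 rad/s; magnitude 0.77009 rad/s.

0.770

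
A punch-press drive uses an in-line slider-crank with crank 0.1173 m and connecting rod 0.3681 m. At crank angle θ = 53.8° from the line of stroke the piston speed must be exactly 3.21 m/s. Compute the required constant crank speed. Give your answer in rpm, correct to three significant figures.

271

For an in-line slider-crank, |v_piston| = rω|sinθ|·[1 + r cosθ/√(L² − r² sin²θ)].
With r = 0.1173 m, L = 0.3681 m, θ = 53.8°: the bracketed kinematic factor |dx/dθ| = 0.11309 m.
ω = v/|dx/dθ| = 3.21/0.11309 = 28.384 rad/s.
N = 60ω/(2π) = 271.05 rpm.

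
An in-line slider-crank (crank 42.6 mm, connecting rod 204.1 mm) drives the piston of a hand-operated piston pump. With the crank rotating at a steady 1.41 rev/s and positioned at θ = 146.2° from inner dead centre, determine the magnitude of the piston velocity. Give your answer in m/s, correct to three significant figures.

ω = 2π·1.41 = 8.859 rad/s
For an in-line slider-crank, x = r cosθ + √(L² − r² sin²θ), so v = −rω sinθ·[1 + r cosθ/√(L² − r² sin²θ)].
With r = 0.0426 m, L = 0.2041 m, θ = 146.2°: √(L² − r² sin²θ) = 0.20272 m.
v = −0.0426·8.859·0.55630·[1 + 0.0426·-0.83098/0.20272] = -0.17329 m/s.
|v| = 0.17329 m/s.

0.173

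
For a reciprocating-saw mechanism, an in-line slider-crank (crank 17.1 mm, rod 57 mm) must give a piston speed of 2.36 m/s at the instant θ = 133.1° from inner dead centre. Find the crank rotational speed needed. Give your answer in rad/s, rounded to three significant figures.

For an in-line slider-crank, |v_piston| = rω|sinθ|·[1 + r cosθ/√(L² − r² sin²θ)].
With r = 0.0171 m, L = 0.057 m, θ = 133.1°: the bracketed kinematic factor |dx/dθ| = 0.0098627 m.
ω = v/|dx/dθ| = 2.36/0.0098627 = 239.29 rad/s.

239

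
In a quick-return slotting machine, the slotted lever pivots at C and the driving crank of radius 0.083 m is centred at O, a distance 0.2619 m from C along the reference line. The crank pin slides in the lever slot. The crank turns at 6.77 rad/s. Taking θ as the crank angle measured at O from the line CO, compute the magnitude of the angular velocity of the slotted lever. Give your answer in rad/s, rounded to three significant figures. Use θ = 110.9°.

0.0977

ω = 6.77 rad/s
Crank pin A relative to C: A = (d + r cosθ, r sinθ); lever angle φ = atan2(r sinθ, d + r cosθ).
Differentiating tanφ: φ̇ = rω(d cosθ + r)/(d² + r² + 2dr cosθ).
d² + r² + 2dr cosθ = |CA|² = 0.0599713 m²;  d cosθ + r = -0.01043 m.
|ω_lever| = |0.083·6.77·-0.01043| / 0.0599713 = 0.097722 rad/s.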